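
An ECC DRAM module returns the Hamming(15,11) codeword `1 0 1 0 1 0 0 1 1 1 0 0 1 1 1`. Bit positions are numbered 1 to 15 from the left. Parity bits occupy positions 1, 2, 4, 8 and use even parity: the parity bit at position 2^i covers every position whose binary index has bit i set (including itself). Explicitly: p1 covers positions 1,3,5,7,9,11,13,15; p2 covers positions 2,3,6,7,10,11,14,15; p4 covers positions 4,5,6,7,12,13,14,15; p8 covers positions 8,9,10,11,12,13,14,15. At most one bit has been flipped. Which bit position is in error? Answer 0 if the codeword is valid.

s1: b1⊕b3⊕b5⊕b7⊕b9⊕b11⊕b13⊕b15 = 1⊕1⊕1⊕0⊕1⊕0⊕1⊕1 = 0
s2: b2⊕b3⊕b6⊕b7⊕b10⊕b11⊕b14⊕b15 = 0⊕1⊕0⊕0⊕1⊕0⊕1⊕1 = 0
s4: b4⊕b5⊕b6⊕b7⊕b12⊕b13⊕b14⊕b15 = 0⊕1⊕0⊕0⊕0⊕1⊕1⊕1 = 0
s8: b8⊕b9⊕b10⊕b11⊕b12⊕b13⊕b14⊕b15 = 1⊕1⊕1⊕0⊕0⊕1⊕1⊕1 = 0
Syndrome (s8...s1) = 0000 → position 0 (no error).

0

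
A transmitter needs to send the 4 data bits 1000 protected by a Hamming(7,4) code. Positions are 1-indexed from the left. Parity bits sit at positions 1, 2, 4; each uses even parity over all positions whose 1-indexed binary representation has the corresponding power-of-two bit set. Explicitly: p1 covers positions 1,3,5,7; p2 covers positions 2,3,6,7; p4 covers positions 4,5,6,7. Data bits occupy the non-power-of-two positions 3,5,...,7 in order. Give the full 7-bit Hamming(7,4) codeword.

1110000

Place data bits at non-power-of-two positions: b3=1, b5=0, b6=0, b7=0.
p1 = XOR of data positions {3,5,7} = 1⊕0⊕0 = 1
p2 = XOR of data positions {3,6,7} = 1⊕0⊕0 = 1
p4 = XOR of data positions {5,6,7} = 0⊕0⊕0 = 0
Codeword b1..b7 = 1110000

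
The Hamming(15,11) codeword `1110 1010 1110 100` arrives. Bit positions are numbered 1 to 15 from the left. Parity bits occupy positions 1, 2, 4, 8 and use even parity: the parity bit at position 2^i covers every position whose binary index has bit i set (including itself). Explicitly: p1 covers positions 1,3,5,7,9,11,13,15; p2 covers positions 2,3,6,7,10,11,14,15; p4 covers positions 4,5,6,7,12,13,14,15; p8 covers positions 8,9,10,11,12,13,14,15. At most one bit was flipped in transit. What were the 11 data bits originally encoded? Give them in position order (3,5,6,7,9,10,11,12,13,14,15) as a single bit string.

s1: b1⊕b3⊕b5⊕b7⊕b9⊕b11⊕b13⊕b15 = 1⊕1⊕1⊕1⊕1⊕1⊕1⊕0 = 1
s2: b2⊕b3⊕b6⊕b7⊕b10⊕b11⊕b14⊕b15 = 1⊕1⊕0⊕1⊕1⊕1⊕0⊕0 = 1
s4: b4⊕b5⊕b6⊕b7⊕b12⊕b13⊕b14⊕b15 = 0⊕1⊕0⊕1⊕0⊕1⊕0⊕0 = 1
s8: b8⊕b9⊕b10⊕b11⊕b12⊕b13⊕b14⊕b15 = 0⊕1⊕1⊕1⊕0⊕1⊕0⊕0 = 0
Syndrome (s8...s1) = 0111 → position 7.
Flip bit 7: corrected codeword = 111010001110100
Data bits at positions 3,5,6,7,9,10,11,12,13,14,15: 11001110100

11001110100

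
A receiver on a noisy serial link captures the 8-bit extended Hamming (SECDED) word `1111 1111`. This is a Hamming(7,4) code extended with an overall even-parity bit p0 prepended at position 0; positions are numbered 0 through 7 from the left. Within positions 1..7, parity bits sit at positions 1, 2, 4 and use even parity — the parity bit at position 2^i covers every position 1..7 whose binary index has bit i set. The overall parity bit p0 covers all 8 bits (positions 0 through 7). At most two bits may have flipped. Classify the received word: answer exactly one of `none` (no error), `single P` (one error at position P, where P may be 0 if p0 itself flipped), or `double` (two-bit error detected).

none

s1: b1⊕b3⊕b5⊕b7 = 1⊕1⊕1⊕1 = 0
s2: b2⊕b3⊕b6⊕b7 = 1⊕1⊕1⊕1 = 0
s4: b4⊕b5⊕b6⊕b7 = 1⊕1⊕1⊕1 = 0
Syndrome (s4...s1) = 000 → position 0 (no error).
Overall parity (XOR of all 8 bits, including p0): 1⊕1⊕1⊕1⊕1⊕1⊕1⊕1 = 0
Overall=0, syndrome position=0 → no error.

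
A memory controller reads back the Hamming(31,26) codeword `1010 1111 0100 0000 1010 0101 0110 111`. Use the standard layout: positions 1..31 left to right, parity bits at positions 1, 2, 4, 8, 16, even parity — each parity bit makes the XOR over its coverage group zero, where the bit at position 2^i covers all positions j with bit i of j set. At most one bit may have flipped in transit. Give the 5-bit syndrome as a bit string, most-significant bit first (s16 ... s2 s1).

10101

s1: b1⊕b3⊕b5⊕b7⊕b9⊕b11⊕b13⊕b15⊕b17⊕b19⊕b21⊕b23⊕b25⊕b27⊕b29⊕b31 = 1⊕1⊕1⊕1⊕0⊕0⊕0⊕0⊕1⊕1⊕0⊕0⊕0⊕1⊕1⊕1 = 1
s2: b2⊕b3⊕b6⊕b7⊕b10⊕b11⊕b14⊕b15⊕b18⊕b19⊕b22⊕b23⊕b26⊕b27⊕b30⊕b31 = 0⊕1⊕1⊕1⊕1⊕0⊕0⊕0⊕0⊕1⊕1⊕0⊕1⊕1⊕1⊕1 = 0
s4: b4⊕b5⊕b6⊕b7⊕b12⊕b13⊕b14⊕b15⊕b20⊕b21⊕b22⊕b23⊕b28⊕b29⊕b30⊕b31 = 0⊕1⊕1⊕1⊕0⊕0⊕0⊕0⊕0⊕0⊕1⊕0⊕0⊕1⊕1⊕1 = 1
s8: b8⊕b9⊕b10⊕b11⊕b12⊕b13⊕b14⊕b15⊕b24⊕b25⊕b26⊕b27⊕b28⊕b29⊕b30⊕b31 = 1⊕0⊕1⊕0⊕0⊕0⊕0⊕0⊕1⊕0⊕1⊕1⊕0⊕1⊕1⊕1 = 0
s16: b16⊕b17⊕b18⊕b19⊕b20⊕b21⊕b22⊕b23⊕b24⊕b25⊕b26⊕b27⊕b28⊕b29⊕b30⊕b31 = 0⊕1⊕0⊕1⊕0⊕0⊕1⊕0⊕1⊕0⊕1⊕1⊕0⊕1⊕1⊕1 = 1
Syndrome (s16...s1) = 10101 → position 21.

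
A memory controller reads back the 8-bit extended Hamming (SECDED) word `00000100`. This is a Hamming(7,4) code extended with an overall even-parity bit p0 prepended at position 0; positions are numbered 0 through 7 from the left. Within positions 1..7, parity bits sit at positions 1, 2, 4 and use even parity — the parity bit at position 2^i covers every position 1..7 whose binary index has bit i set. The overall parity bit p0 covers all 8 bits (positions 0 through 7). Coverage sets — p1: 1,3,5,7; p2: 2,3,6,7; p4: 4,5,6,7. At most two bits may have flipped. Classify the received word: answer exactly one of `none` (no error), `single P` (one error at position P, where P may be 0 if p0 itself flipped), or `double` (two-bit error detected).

s1: b1⊕b3⊕b5⊕b7 = 0⊕0⊕1⊕0 = 1
s2: b2⊕b3⊕b6⊕b7 = 0⊕0⊕0⊕0 = 0
s4: b4⊕b5⊕b6⊕b7 = 0⊕1⊕0⊕0 = 1
Syndrome (s4...s1) = 101 → position 5.
Overall parity (XOR of all 8 bits, including p0): 0⊕0⊕0⊕0⊕0⊕1⊕0⊕0 = 1
Overall=1, syndrome position=5 → single-bit error at position 5.

single 5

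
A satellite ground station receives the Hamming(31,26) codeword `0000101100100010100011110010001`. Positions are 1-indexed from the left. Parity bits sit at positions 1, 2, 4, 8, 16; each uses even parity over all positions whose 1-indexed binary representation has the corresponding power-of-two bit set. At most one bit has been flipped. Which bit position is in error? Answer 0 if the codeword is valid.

s1: b1⊕b3⊕b5⊕b7⊕b9⊕b11⊕b13⊕b15⊕b17⊕b19⊕b21⊕b23⊕b25⊕b27⊕b29⊕b31 = 0⊕0⊕1⊕1⊕0⊕1⊕0⊕1⊕1⊕0⊕1⊕1⊕0⊕1⊕0⊕1 = 1
s2: b2⊕b3⊕b6⊕b7⊕b10⊕b11⊕b14⊕b15⊕b18⊕b19⊕b22⊕b23⊕b26⊕b27⊕b30⊕b31 = 0⊕0⊕0⊕1⊕0⊕1⊕0⊕1⊕0⊕0⊕1⊕1⊕0⊕1⊕0⊕1 = 1
s4: b4⊕b5⊕b6⊕b7⊕b12⊕b13⊕b14⊕b15⊕b20⊕b21⊕b22⊕b23⊕b28⊕b29⊕b30⊕b31 = 0⊕1⊕0⊕1⊕0⊕0⊕0⊕1⊕0⊕1⊕1⊕1⊕0⊕0⊕0⊕1 = 1
s8: b8⊕b9⊕b10⊕b11⊕b12⊕b13⊕b14⊕b15⊕b24⊕b25⊕b26⊕b27⊕b28⊕b29⊕b30⊕b31 = 1⊕0⊕0⊕1⊕0⊕0⊕0⊕1⊕1⊕0⊕0⊕1⊕0⊕0⊕0⊕1 = 0
s16: b16⊕b17⊕b18⊕b19⊕b20⊕b21⊕b22⊕b23⊕b24⊕b25⊕b26⊕b27⊕b28⊕b29⊕b30⊕b31 = 0⊕1⊕0⊕0⊕0⊕1⊕1⊕1⊕1⊕0⊕0⊕1⊕0⊕0⊕0⊕1 = 1
Syndrome (s16...s1) = 10111 → position 23.

23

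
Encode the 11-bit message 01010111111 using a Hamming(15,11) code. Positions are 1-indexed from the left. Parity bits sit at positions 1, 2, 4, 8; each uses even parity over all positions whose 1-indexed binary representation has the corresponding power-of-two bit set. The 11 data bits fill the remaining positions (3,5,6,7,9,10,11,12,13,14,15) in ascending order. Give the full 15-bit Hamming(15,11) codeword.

Place data bits at non-power-of-two positions: b3=0, b5=1, b6=0, b7=1, b9=0, b10=1, b11=1, b12=1, b13=1, b14=1, b15=1.
p1 = XOR of data positions {3,5,7,9,11,13,15} = 0⊕1⊕1⊕0⊕1⊕1⊕1 = 1
p2 = XOR of data positions {3,6,7,10,11,14,15} = 0⊕0⊕1⊕1⊕1⊕1⊕1 = 1
p4 = XOR of data positions {5,6,7,12,13,14,15} = 1⊕0⊕1⊕1⊕1⊕1⊕1 = 0
p8 = XOR of data positions {9,10,11,12,13,14,15} = 0⊕1⊕1⊕1⊕1⊕1⊕1 = 0
Codeword b1..b15 = 110010100111111

110010100111111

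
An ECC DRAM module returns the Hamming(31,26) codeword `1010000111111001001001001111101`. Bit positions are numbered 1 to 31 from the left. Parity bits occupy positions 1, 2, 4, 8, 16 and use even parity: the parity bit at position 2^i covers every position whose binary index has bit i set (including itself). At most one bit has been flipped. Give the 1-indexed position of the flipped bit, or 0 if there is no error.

s1: b1⊕b3⊕b5⊕b7⊕b9⊕b11⊕b13⊕b15⊕b17⊕b19⊕b21⊕b23⊕b25⊕b27⊕b29⊕b31 = 1⊕1⊕0⊕0⊕1⊕1⊕1⊕0⊕0⊕1⊕0⊕0⊕1⊕1⊕1⊕1 = 0
s2: b2⊕b3⊕b6⊕b7⊕b10⊕b11⊕b14⊕b15⊕b18⊕b19⊕b22⊕b23⊕b26⊕b27⊕b30⊕b31 = 0⊕1⊕0⊕0⊕1⊕1⊕0⊕0⊕0⊕1⊕1⊕0⊕1⊕1⊕0⊕1 = 0
s4: b4⊕b5⊕b6⊕b7⊕b12⊕b13⊕b14⊕b15⊕b20⊕b21⊕b22⊕b23⊕b28⊕b29⊕b30⊕b31 = 0⊕0⊕0⊕0⊕1⊕1⊕0⊕0⊕0⊕0⊕1⊕0⊕1⊕1⊕0⊕1 = 0
s8: b8⊕b9⊕b10⊕b11⊕b12⊕b13⊕b14⊕b15⊕b24⊕b25⊕b26⊕b27⊕b28⊕b29⊕b30⊕b31 = 1⊕1⊕1⊕1⊕1⊕1⊕0⊕0⊕0⊕1⊕1⊕1⊕1⊕1⊕0⊕1 = 0
s16: b16⊕b17⊕b18⊕b19⊕b20⊕b21⊕b22⊕b23⊕b24⊕b25⊕b26⊕b27⊕b28⊕b29⊕b30⊕b31 = 1⊕0⊕0⊕1⊕0⊕0⊕1⊕0⊕0⊕1⊕1⊕1⊕1⊕1⊕0⊕1 = 1
Syndrome (s16...s1) = 10000 → position 16.

16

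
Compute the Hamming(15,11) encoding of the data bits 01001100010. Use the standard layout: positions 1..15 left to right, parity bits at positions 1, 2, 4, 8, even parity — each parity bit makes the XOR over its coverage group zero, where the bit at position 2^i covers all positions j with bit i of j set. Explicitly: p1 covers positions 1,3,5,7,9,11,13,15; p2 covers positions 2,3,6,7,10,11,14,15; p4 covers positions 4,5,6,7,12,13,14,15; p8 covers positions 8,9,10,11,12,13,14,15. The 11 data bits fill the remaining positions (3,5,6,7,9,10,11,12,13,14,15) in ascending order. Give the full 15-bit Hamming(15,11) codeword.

000010011100010

Place data bits at non-power-of-two positions: b3=0, b5=1, b6=0, b7=0, b9=1, b10=1, b11=0, b12=0, b13=0, b14=1, b15=0.
p1 = XOR of data positions {3,5,7,9,11,13,15} = 0⊕1⊕0⊕1⊕0⊕0⊕0 = 0
p2 = XOR of data positions {3,6,7,10,11,14,15} = 0⊕0⊕0⊕1⊕0⊕1⊕0 = 0
p4 = XOR of data positions {5,6,7,12,13,14,15} = 1⊕0⊕0⊕0⊕0⊕1⊕0 = 0
p8 = XOR of data positions {9,10,11,12,13,14,15} = 1⊕1⊕0⊕0⊕0⊕1⊕0 = 1
Codeword b1..b15 = 000010011100010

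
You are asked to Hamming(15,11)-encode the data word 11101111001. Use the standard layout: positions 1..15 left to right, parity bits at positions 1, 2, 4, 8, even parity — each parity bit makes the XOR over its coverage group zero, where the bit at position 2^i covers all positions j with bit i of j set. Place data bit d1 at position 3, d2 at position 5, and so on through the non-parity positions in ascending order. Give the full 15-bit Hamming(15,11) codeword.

Place data bits at non-power-of-two positions: b3=1, b5=1, b6=1, b7=0, b9=1, b10=1, b11=1, b12=1, b13=0, b14=0, b15=1.
p1 = XOR of data positions {3,5,7,9,11,13,15} = 1⊕1⊕0⊕1⊕1⊕0⊕1 = 1
p2 = XOR of data positions {3,6,7,10,11,14,15} = 1⊕1⊕0⊕1⊕1⊕0⊕1 = 1
p4 = XOR of data positions {5,6,7,12,13,14,15} = 1⊕1⊕0⊕1⊕0⊕0⊕1 = 0
p8 = XOR of data positions {9,10,11,12,13,14,15} = 1⊕1⊕1⊕1⊕0⊕0⊕1 = 1
Codeword b1..b15 = 111011011111001

111011011111001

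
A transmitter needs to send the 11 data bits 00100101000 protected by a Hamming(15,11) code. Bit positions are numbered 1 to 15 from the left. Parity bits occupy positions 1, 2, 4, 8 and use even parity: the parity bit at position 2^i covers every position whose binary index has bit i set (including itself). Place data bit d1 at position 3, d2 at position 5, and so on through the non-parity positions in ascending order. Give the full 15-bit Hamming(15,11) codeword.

000001000101000

Place data bits at non-power-of-two positions: b3=0, b5=0, b6=1, b7=0, b9=0, b10=1, b11=0, b12=1, b13=0, b14=0, b15=0.
p1 = XOR of data positions {3,5,7,9,11,13,15} = 0⊕0⊕0⊕0⊕0⊕0⊕0 = 0
p2 = XOR of data positions {3,6,7,10,11,14,15} = 0⊕1⊕0⊕1⊕0⊕0⊕0 = 0
p4 = XOR of data positions {5,6,7,12,13,14,15} = 0⊕1⊕0⊕1⊕0⊕0⊕0 = 0
p8 = XOR of data positions {9,10,11,12,13,14,15} = 0⊕1⊕0⊕1⊕0⊕0⊕0 = 0
Codeword b1..b15 = 000001000101000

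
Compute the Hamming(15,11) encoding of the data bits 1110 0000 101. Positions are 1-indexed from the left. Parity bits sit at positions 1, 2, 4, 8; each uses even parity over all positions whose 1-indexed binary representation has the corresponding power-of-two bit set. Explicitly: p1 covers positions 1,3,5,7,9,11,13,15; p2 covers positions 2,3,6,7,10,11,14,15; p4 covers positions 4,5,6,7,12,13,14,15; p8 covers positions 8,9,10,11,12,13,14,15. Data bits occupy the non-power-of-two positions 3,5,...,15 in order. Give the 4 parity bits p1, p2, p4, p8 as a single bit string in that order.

0100

Place data bits at non-power-of-two positions: b3=1, b5=1, b6=1, b7=0, b9=0, b10=0, b11=0, b12=0, b13=1, b14=0, b15=1.
p1 = XOR of data positions {3,5,7,9,11,13,15} = 1⊕1⊕0⊕0⊕0⊕1⊕1 = 0
p2 = XOR of data positions {3,6,7,10,11,14,15} = 1⊕1⊕0⊕0⊕0⊕0⊕1 = 1
p4 = XOR of data positions {5,6,7,12,13,14,15} = 1⊕1⊕0⊕0⊕1⊕0⊕1 = 0
p8 = XOR of data positions {9,10,11,12,13,14,15} = 0⊕0⊕0⊕0⊕1⊕0⊕1 = 0
Parity bits p1,p2,p4,p8 = 0100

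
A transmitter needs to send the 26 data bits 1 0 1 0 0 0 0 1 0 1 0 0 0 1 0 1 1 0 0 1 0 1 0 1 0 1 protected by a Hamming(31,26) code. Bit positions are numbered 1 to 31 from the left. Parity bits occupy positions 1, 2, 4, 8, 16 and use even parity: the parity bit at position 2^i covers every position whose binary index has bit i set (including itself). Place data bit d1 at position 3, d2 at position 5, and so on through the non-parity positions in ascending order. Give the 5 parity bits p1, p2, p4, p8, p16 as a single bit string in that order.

Place data bits at non-power-of-two positions: b3=1, b5=0, b6=1, b7=0, b9=0, b10=0, b11=0, b12=1, b13=0, b14=1, b15=0, b17=0, b18=0, b19=1, b20=0, b21=1, b22=1, b23=0, b24=0, b25=1, b26=0, b27=1, b28=0, b29=1, b30=0, b31=1.
p1 = XOR of data positions {3,5,7,9,11,13,15,17,19,21,23,25,27,29,31} = 1⊕0⊕0⊕0⊕0⊕0⊕0⊕0⊕1⊕1⊕0⊕1⊕1⊕1⊕1 = 1
p2 = XOR of data positions {3,6,7,10,11,14,15,18,19,22,23,26,27,30,31} = 1⊕1⊕0⊕0⊕0⊕1⊕0⊕0⊕1⊕1⊕0⊕0⊕1⊕0⊕1 = 1
p4 = XOR of data positions {5,6,7,12,13,14,15,20,21,22,23,28,29,30,31} = 0⊕1⊕0⊕1⊕0⊕1⊕0⊕0⊕1⊕1⊕0⊕0⊕1⊕0⊕1 = 1
p8 = XOR of data positions {9,10,11,12,13,14,15,24,25,26,27,28,29,30,31} = 0⊕0⊕0⊕1⊕0⊕1⊕0⊕0⊕1⊕0⊕1⊕0⊕1⊕0⊕1 = 0
p16 = XOR of data positions {17,18,19,20,21,22,23,24,25,26,27,28,29,30,31} = 0⊕0⊕1⊕0⊕1⊕1⊕0⊕0⊕1⊕0⊕1⊕0⊕1⊕0⊕1 = 1
Parity bits p1,p2,p4,p8,p16 = 11101

11101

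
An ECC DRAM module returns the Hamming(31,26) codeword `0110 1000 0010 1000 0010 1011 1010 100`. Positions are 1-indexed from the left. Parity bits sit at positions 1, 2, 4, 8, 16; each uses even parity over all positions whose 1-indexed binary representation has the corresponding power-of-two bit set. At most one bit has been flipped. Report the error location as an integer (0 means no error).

20

s1: b1⊕b3⊕b5⊕b7⊕b9⊕b11⊕b13⊕b15⊕b17⊕b19⊕b21⊕b23⊕b25⊕b27⊕b29⊕b31 = 0⊕1⊕1⊕0⊕0⊕1⊕1⊕0⊕0⊕1⊕1⊕1⊕1⊕1⊕1⊕0 = 0
s2: b2⊕b3⊕b6⊕b7⊕b10⊕b11⊕b14⊕b15⊕b18⊕b19⊕b22⊕b23⊕b26⊕b27⊕b30⊕b31 = 1⊕1⊕0⊕0⊕0⊕1⊕0⊕0⊕0⊕1⊕0⊕1⊕0⊕1⊕0⊕0 = 0
s4: b4⊕b5⊕b6⊕b7⊕b12⊕b13⊕b14⊕b15⊕b20⊕b21⊕b22⊕b23⊕b28⊕b29⊕b30⊕b31 = 0⊕1⊕0⊕0⊕0⊕1⊕0⊕0⊕0⊕1⊕0⊕1⊕0⊕1⊕0⊕0 = 1
s8: b8⊕b9⊕b10⊕b11⊕b12⊕b13⊕b14⊕b15⊕b24⊕b25⊕b26⊕b27⊕b28⊕b29⊕b30⊕b31 = 0⊕0⊕0⊕1⊕0⊕1⊕0⊕0⊕1⊕1⊕0⊕1⊕0⊕1⊕0⊕0 = 0
s16: b16⊕b17⊕b18⊕b19⊕b20⊕b21⊕b22⊕b23⊕b24⊕b25⊕b26⊕b27⊕b28⊕b29⊕b30⊕b31 = 0⊕0⊕0⊕1⊕0⊕1⊕0⊕1⊕1⊕1⊕0⊕1⊕0⊕1⊕0⊕0 = 1
Syndrome (s16...s1) = 10100 → position 20.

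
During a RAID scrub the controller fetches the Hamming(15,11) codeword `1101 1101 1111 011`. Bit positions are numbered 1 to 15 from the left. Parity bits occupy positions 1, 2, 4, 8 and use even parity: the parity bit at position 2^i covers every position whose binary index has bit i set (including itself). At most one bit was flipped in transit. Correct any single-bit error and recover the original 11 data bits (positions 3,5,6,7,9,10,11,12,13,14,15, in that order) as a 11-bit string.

s1: b1⊕b3⊕b5⊕b7⊕b9⊕b11⊕b13⊕b15 = 1⊕0⊕1⊕0⊕1⊕1⊕0⊕1 = 1
s2: b2⊕b3⊕b6⊕b7⊕b10⊕b11⊕b14⊕b15 = 1⊕0⊕1⊕0⊕1⊕1⊕1⊕1 = 0
s4: b4⊕b5⊕b6⊕b7⊕b12⊕b13⊕b14⊕b15 = 1⊕1⊕1⊕0⊕1⊕0⊕1⊕1 = 0
s8: b8⊕b9⊕b10⊕b11⊕b12⊕b13⊕b14⊕b15 = 1⊕1⊕1⊕1⊕1⊕0⊕1⊕1 = 1
Syndrome (s8...s1) = 1001 → position 9.
Flip bit 9: corrected codeword = 110111010111011
Data bits at positions 3,5,6,7,9,10,11,12,13,14,15: 01100111011

01100111011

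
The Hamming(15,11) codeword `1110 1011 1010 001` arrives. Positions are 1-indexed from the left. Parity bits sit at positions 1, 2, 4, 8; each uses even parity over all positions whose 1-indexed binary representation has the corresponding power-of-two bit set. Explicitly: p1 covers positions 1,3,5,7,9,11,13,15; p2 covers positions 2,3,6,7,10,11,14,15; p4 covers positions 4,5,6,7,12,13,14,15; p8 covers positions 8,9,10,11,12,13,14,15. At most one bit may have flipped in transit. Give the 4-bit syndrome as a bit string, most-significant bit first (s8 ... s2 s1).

s1: b1⊕b3⊕b5⊕b7⊕b9⊕b11⊕b13⊕b15 = 1⊕1⊕1⊕1⊕1⊕1⊕0⊕1 = 1
s2: b2⊕b3⊕b6⊕b7⊕b10⊕b11⊕b14⊕b15 = 1⊕1⊕0⊕1⊕0⊕1⊕0⊕1 = 1
s4: b4⊕b5⊕b6⊕b7⊕b12⊕b13⊕b14⊕b15 = 0⊕1⊕0⊕1⊕0⊕0⊕0⊕1 = 1
s8: b8⊕b9⊕b10⊕b11⊕b12⊕b13⊕b14⊕b15 = 1⊕1⊕0⊕1⊕0⊕0⊕0⊕1 = 0
Syndrome (s8...s1) = 0111 → position 7.

0111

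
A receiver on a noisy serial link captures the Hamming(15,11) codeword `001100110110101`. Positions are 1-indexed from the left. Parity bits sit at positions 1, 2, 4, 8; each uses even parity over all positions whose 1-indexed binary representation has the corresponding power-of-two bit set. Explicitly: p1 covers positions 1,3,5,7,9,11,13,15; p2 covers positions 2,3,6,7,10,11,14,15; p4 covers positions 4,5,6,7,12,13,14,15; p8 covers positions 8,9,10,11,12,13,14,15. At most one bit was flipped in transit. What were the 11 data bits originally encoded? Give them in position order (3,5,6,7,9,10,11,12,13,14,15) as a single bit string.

10010100101

s1: b1⊕b3⊕b5⊕b7⊕b9⊕b11⊕b13⊕b15 = 0⊕1⊕0⊕1⊕0⊕1⊕1⊕1 = 1
s2: b2⊕b3⊕b6⊕b7⊕b10⊕b11⊕b14⊕b15 = 0⊕1⊕0⊕1⊕1⊕1⊕0⊕1 = 1
s4: b4⊕b5⊕b6⊕b7⊕b12⊕b13⊕b14⊕b15 = 1⊕0⊕0⊕1⊕0⊕1⊕0⊕1 = 0
s8: b8⊕b9⊕b10⊕b11⊕b12⊕b13⊕b14⊕b15 = 1⊕0⊕1⊕1⊕0⊕1⊕0⊕1 = 1
Syndrome (s8...s1) = 1011 → position 11.
Flip bit 11: corrected codeword = 001100110100101
Data bits at positions 3,5,6,7,9,10,11,12,13,14,15: 10010100101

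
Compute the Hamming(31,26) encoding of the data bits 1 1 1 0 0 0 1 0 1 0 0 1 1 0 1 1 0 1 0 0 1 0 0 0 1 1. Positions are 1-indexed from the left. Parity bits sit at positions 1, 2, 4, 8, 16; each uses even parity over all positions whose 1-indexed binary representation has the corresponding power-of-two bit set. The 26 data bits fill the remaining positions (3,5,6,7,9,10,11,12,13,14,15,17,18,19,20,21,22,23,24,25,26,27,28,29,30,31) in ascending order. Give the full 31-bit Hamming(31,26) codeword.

Place data bits at non-power-of-two positions: b3=1, b5=1, b6=1, b7=0, b9=0, b10=0, b11=1, b12=0, b13=1, b14=0, b15=0, b17=1, b18=1, b19=0, b20=1, b21=1, b22=0, b23=1, b24=0, b25=0, b26=1, b27=0, b28=0, b29=0, b30=1, b31=1.
p1 = XOR of data positions {3,5,7,9,11,13,15,17,19,21,23,25,27,29,31} = 1⊕1⊕0⊕0⊕1⊕1⊕0⊕1⊕0⊕1⊕1⊕0⊕0⊕0⊕1 = 0
p2 = XOR of data positions {3,6,7,10,11,14,15,18,19,22,23,26,27,30,31} = 1⊕1⊕0⊕0⊕1⊕0⊕0⊕1⊕0⊕0⊕1⊕1⊕0⊕1⊕1 = 0
p4 = XOR of data positions {5,6,7,12,13,14,15,20,21,22,23,28,29,30,31} = 1⊕1⊕0⊕0⊕1⊕0⊕0⊕1⊕1⊕0⊕1⊕0⊕0⊕1⊕1 = 0
p8 = XOR of data positions {9,10,11,12,13,14,15,24,25,26,27,28,29,30,31} = 0⊕0⊕1⊕0⊕1⊕0⊕0⊕0⊕0⊕1⊕0⊕0⊕0⊕1⊕1 = 1
p16 = XOR of data positions {17,18,19,20,21,22,23,24,25,26,27,28,29,30,31} = 1⊕1⊕0⊕1⊕1⊕0⊕1⊕0⊕0⊕1⊕0⊕0⊕0⊕1⊕1 = 0
Codeword b1..b31 = 0010110100101000110110100100011

0010110100101000110110100100011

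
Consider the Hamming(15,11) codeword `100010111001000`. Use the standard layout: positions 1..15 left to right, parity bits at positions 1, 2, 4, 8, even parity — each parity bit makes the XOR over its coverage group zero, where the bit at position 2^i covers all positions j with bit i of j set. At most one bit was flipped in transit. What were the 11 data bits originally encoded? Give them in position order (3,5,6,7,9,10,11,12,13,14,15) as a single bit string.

01011001010

s1: b1⊕b3⊕b5⊕b7⊕b9⊕b11⊕b13⊕b15 = 1⊕0⊕1⊕1⊕1⊕0⊕0⊕0 = 0
s2: b2⊕b3⊕b6⊕b7⊕b10⊕b11⊕b14⊕b15 = 0⊕0⊕0⊕1⊕0⊕0⊕0⊕0 = 1
s4: b4⊕b5⊕b6⊕b7⊕b12⊕b13⊕b14⊕b15 = 0⊕1⊕0⊕1⊕1⊕0⊕0⊕0 = 1
s8: b8⊕b9⊕b10⊕b11⊕b12⊕b13⊕b14⊕b15 = 1⊕1⊕0⊕0⊕1⊕0⊕0⊕0 = 1
Syndrome (s8...s1) = 1110 → position 14.
Flip bit 14: corrected codeword = 100010111001010
Data bits at positions 3,5,6,7,9,10,11,12,13,14,15: 01011001010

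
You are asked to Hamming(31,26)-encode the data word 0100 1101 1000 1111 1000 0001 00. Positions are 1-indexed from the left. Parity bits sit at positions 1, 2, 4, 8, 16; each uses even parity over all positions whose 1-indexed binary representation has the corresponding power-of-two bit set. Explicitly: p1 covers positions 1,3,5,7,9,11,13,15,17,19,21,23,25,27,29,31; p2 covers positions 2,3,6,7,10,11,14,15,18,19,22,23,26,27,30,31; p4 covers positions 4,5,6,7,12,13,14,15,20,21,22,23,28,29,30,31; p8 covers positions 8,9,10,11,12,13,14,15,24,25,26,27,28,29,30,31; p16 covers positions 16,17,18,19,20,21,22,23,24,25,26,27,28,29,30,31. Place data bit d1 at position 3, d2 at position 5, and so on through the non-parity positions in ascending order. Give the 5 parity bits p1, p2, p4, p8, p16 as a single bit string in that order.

Place data bits at non-power-of-two positions: b3=0, b5=1, b6=0, b7=0, b9=1, b10=1, b11=0, b12=1, b13=1, b14=0, b15=0, b17=0, b18=1, b19=1, b20=1, b21=1, b22=1, b23=0, b24=0, b25=0, b26=0, b27=0, b28=0, b29=1, b30=0, b31=0.
p1 = XOR of data positions {3,5,7,9,11,13,15,17,19,21,23,25,27,29,31} = 0⊕1⊕0⊕1⊕0⊕1⊕0⊕0⊕1⊕1⊕0⊕0⊕0⊕1⊕0 = 0
p2 = XOR of data positions {3,6,7,10,11,14,15,18,19,22,23,26,27,30,31} = 0⊕0⊕0⊕1⊕0⊕0⊕0⊕1⊕1⊕1⊕0⊕0⊕0⊕0⊕0 = 0
p4 = XOR of data positions {5,6,7,12,13,14,15,20,21,22,23,28,29,30,31} = 1⊕0⊕0⊕1⊕1⊕0⊕0⊕1⊕1⊕1⊕0⊕0⊕1⊕0⊕0 = 1
p8 = XOR of data positions {9,10,11,12,13,14,15,24,25,26,27,28,29,30,31} = 1⊕1⊕0⊕1⊕1⊕0⊕0⊕0⊕0⊕0⊕0⊕0⊕1⊕0⊕0 = 1
p16 = XOR of data positions {17,18,19,20,21,22,23,24,25,26,27,28,29,30,31} = 0⊕1⊕1⊕1⊕1⊕1⊕0⊕0⊕0⊕0⊕0⊕0⊕1⊕0⊕0 = 0
Parity bits p1,p2,p4,p8,p16 = 00110

00110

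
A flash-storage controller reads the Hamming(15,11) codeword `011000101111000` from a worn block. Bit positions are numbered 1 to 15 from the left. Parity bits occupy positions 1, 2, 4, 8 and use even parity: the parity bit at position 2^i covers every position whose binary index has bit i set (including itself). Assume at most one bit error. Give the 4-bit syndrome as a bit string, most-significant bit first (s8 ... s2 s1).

s1: b1⊕b3⊕b5⊕b7⊕b9⊕b11⊕b13⊕b15 = 0⊕1⊕0⊕1⊕1⊕1⊕0⊕0 = 0
s2: b2⊕b3⊕b6⊕b7⊕b10⊕b11⊕b14⊕b15 = 1⊕1⊕0⊕1⊕1⊕1⊕0⊕0 = 1
s4: b4⊕b5⊕b6⊕b7⊕b12⊕b13⊕b14⊕b15 = 0⊕0⊕0⊕1⊕1⊕0⊕0⊕0 = 0
s8: b8⊕b9⊕b10⊕b11⊕b12⊕b13⊕b14⊕b15 = 0⊕1⊕1⊕1⊕1⊕0⊕0⊕0 = 0
Syndrome (s8...s1) = 0010 → position 2.

0010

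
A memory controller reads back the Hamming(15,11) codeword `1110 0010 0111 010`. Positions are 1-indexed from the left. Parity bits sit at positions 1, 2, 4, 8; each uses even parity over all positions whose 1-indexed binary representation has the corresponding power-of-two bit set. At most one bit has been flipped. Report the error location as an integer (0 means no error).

4

s1: b1⊕b3⊕b5⊕b7⊕b9⊕b11⊕b13⊕b15 = 1⊕1⊕0⊕1⊕0⊕1⊕0⊕0 = 0
s2: b2⊕b3⊕b6⊕b7⊕b10⊕b11⊕b14⊕b15 = 1⊕1⊕0⊕1⊕1⊕1⊕1⊕0 = 0
s4: b4⊕b5⊕b6⊕b7⊕b12⊕b13⊕b14⊕b15 = 0⊕0⊕0⊕1⊕1⊕0⊕1⊕0 = 1
s8: b8⊕b9⊕b10⊕b11⊕b12⊕b13⊕b14⊕b15 = 0⊕0⊕1⊕1⊕1⊕0⊕1⊕0 = 0
Syndrome (s8...s1) = 0100 → position 4.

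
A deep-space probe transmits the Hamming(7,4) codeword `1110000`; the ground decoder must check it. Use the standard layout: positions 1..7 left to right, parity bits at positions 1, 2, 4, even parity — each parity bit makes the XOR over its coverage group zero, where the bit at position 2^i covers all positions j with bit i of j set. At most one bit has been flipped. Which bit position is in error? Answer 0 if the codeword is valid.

0

s1: b1⊕b3⊕b5⊕b7 = 1⊕1⊕0⊕0 = 0
s2: b2⊕b3⊕b6⊕b7 = 1⊕1⊕0⊕0 = 0
s4: b4⊕b5⊕b6⊕b7 = 0⊕0⊕0⊕0 = 0
Syndrome (s4...s1) = 000 → position 0 (no error).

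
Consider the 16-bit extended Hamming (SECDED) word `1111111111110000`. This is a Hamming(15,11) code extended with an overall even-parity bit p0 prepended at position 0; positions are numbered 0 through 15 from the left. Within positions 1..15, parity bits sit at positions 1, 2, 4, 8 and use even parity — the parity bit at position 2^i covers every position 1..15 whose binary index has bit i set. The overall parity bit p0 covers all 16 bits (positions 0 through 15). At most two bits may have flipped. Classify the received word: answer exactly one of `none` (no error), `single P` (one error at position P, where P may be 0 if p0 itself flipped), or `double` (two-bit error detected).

s1: b1⊕b3⊕b5⊕b7⊕b9⊕b11⊕b13⊕b15 = 1⊕1⊕1⊕1⊕1⊕1⊕0⊕0 = 0
s2: b2⊕b3⊕b6⊕b7⊕b10⊕b11⊕b14⊕b15 = 1⊕1⊕1⊕1⊕1⊕1⊕0⊕0 = 0
s4: b4⊕b5⊕b6⊕b7⊕b12⊕b13⊕b14⊕b15 = 1⊕1⊕1⊕1⊕0⊕0⊕0⊕0 = 0
s8: b8⊕b9⊕b10⊕b11⊕b12⊕b13⊕b14⊕b15 = 1⊕1⊕1⊕1⊕0⊕0⊕0⊕0 = 0
Syndrome (s8...s1) = 0000 → position 0 (no error).
Overall parity (XOR of all 16 bits, including p0): 1⊕1⊕1⊕1⊕1⊕1⊕1⊕1⊕1⊕1⊕1⊕1⊕0⊕0⊕0⊕0 = 0
Overall=0, syndrome position=0 → no error.

none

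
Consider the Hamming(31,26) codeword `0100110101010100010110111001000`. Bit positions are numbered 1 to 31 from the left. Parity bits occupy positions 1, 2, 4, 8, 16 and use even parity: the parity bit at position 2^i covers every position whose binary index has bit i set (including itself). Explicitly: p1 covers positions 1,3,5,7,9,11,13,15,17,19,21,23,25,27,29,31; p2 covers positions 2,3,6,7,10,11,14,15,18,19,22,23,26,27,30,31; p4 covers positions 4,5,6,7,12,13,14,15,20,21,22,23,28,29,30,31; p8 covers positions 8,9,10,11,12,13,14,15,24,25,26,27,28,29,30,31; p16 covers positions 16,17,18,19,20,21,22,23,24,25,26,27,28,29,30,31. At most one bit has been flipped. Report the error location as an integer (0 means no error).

24

s1: b1⊕b3⊕b5⊕b7⊕b9⊕b11⊕b13⊕b15⊕b17⊕b19⊕b21⊕b23⊕b25⊕b27⊕b29⊕b31 = 0⊕0⊕1⊕0⊕0⊕0⊕0⊕0⊕0⊕0⊕1⊕1⊕1⊕0⊕0⊕0 = 0
s2: b2⊕b3⊕b6⊕b7⊕b10⊕b11⊕b14⊕b15⊕b18⊕b19⊕b22⊕b23⊕b26⊕b27⊕b30⊕b31 = 1⊕0⊕1⊕0⊕1⊕0⊕1⊕0⊕1⊕0⊕0⊕1⊕0⊕0⊕0⊕0 = 0
s4: b4⊕b5⊕b6⊕b7⊕b12⊕b13⊕b14⊕b15⊕b20⊕b21⊕b22⊕b23⊕b28⊕b29⊕b30⊕b31 = 0⊕1⊕1⊕0⊕1⊕0⊕1⊕0⊕1⊕1⊕0⊕1⊕1⊕0⊕0⊕0 = 0
s8: b8⊕b9⊕b10⊕b11⊕b12⊕b13⊕b14⊕b15⊕b24⊕b25⊕b26⊕b27⊕b28⊕b29⊕b30⊕b31 = 1⊕0⊕1⊕0⊕1⊕0⊕1⊕0⊕1⊕1⊕0⊕0⊕1⊕0⊕0⊕0 = 1
s16: b16⊕b17⊕b18⊕b19⊕b20⊕b21⊕b22⊕b23⊕b24⊕b25⊕b26⊕b27⊕b28⊕b29⊕b30⊕b31 = 0⊕0⊕1⊕0⊕1⊕1⊕0⊕1⊕1⊕1⊕0⊕0⊕1⊕0⊕0⊕0 = 1
Syndrome (s16...s1) = 11000 → position 24.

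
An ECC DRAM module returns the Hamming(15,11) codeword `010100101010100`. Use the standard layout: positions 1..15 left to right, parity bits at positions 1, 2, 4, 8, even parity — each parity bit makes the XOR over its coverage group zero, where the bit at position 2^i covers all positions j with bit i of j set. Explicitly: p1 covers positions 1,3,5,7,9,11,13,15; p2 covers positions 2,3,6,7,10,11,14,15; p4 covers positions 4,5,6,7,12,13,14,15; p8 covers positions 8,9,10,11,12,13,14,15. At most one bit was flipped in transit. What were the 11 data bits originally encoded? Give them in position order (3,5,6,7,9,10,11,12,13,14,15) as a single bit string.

00011010110

s1: b1⊕b3⊕b5⊕b7⊕b9⊕b11⊕b13⊕b15 = 0⊕0⊕0⊕1⊕1⊕1⊕1⊕0 = 0
s2: b2⊕b3⊕b6⊕b7⊕b10⊕b11⊕b14⊕b15 = 1⊕0⊕0⊕1⊕0⊕1⊕0⊕0 = 1
s4: b4⊕b5⊕b6⊕b7⊕b12⊕b13⊕b14⊕b15 = 1⊕0⊕0⊕1⊕0⊕1⊕0⊕0 = 1
s8: b8⊕b9⊕b10⊕b11⊕b12⊕b13⊕b14⊕b15 = 0⊕1⊕0⊕1⊕0⊕1⊕0⊕0 = 1
Syndrome (s8...s1) = 1110 → position 14.
Flip bit 14: corrected codeword = 010100101010110
Data bits at positions 3,5,6,7,9,10,11,12,13,14,15: 00011010110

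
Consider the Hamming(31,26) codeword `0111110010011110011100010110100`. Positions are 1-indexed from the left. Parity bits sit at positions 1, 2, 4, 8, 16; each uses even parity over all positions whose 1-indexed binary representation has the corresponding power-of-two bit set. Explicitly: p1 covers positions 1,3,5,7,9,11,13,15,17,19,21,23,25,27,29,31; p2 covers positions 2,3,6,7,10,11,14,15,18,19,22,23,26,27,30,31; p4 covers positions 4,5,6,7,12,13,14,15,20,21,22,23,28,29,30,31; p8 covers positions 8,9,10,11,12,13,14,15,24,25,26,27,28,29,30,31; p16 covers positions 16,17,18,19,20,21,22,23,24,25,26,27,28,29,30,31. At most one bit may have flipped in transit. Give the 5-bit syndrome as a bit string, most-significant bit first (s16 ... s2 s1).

11110

s1: b1⊕b3⊕b5⊕b7⊕b9⊕b11⊕b13⊕b15⊕b17⊕b19⊕b21⊕b23⊕b25⊕b27⊕b29⊕b31 = 0⊕1⊕1⊕0⊕1⊕0⊕1⊕1⊕0⊕1⊕0⊕0⊕0⊕1⊕1⊕0 = 0
s2: b2⊕b3⊕b6⊕b7⊕b10⊕b11⊕b14⊕b15⊕b18⊕b19⊕b22⊕b23⊕b26⊕b27⊕b30⊕b31 = 1⊕1⊕1⊕0⊕0⊕0⊕1⊕1⊕1⊕1⊕0⊕0⊕1⊕1⊕0⊕0 = 1
s4: b4⊕b5⊕b6⊕b7⊕b12⊕b13⊕b14⊕b15⊕b20⊕b21⊕b22⊕b23⊕b28⊕b29⊕b30⊕b31 = 1⊕1⊕1⊕0⊕1⊕1⊕1⊕1⊕1⊕0⊕0⊕0⊕0⊕1⊕0⊕0 = 1
s8: b8⊕b9⊕b10⊕b11⊕b12⊕b13⊕b14⊕b15⊕b24⊕b25⊕b26⊕b27⊕b28⊕b29⊕b30⊕b31 = 0⊕1⊕0⊕0⊕1⊕1⊕1⊕1⊕1⊕0⊕1⊕1⊕0⊕1⊕0⊕0 = 1
s16: b16⊕b17⊕b18⊕b19⊕b20⊕b21⊕b22⊕b23⊕b24⊕b25⊕b26⊕b27⊕b28⊕b29⊕b30⊕b31 = 0⊕0⊕1⊕1⊕1⊕0⊕0⊕0⊕1⊕0⊕1⊕1⊕0⊕1⊕0⊕0 = 1
Syndrome (s16...s1) = 11110 → position 30.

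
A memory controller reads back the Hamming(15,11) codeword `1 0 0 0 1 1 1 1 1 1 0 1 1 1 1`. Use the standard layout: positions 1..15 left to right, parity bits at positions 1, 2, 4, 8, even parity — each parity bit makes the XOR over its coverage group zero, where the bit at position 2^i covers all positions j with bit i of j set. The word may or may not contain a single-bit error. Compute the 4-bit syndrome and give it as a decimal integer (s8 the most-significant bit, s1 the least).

14

s1: b1⊕b3⊕b5⊕b7⊕b9⊕b11⊕b13⊕b15 = 1⊕0⊕1⊕1⊕1⊕0⊕1⊕1 = 0
s2: b2⊕b3⊕b6⊕b7⊕b10⊕b11⊕b14⊕b15 = 0⊕0⊕1⊕1⊕1⊕0⊕1⊕1 = 1
s4: b4⊕b5⊕b6⊕b7⊕b12⊕b13⊕b14⊕b15 = 0⊕1⊕1⊕1⊕1⊕1⊕1⊕1 = 1
s8: b8⊕b9⊕b10⊕b11⊕b12⊕b13⊕b14⊕b15 = 1⊕1⊕1⊕0⊕1⊕1⊕1⊕1 = 1
Syndrome (s8...s1) = 1110 → position 14.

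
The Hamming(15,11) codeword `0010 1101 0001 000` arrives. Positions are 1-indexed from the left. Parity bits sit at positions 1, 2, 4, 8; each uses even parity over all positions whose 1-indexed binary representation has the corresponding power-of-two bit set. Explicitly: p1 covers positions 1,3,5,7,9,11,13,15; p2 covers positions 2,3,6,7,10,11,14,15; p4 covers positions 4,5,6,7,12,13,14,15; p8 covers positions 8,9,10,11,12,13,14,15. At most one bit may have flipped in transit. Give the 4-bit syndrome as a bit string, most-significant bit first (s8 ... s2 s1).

s1: b1⊕b3⊕b5⊕b7⊕b9⊕b11⊕b13⊕b15 = 0⊕1⊕1⊕0⊕0⊕0⊕0⊕0 = 0
s2: b2⊕b3⊕b6⊕b7⊕b10⊕b11⊕b14⊕b15 = 0⊕1⊕1⊕0⊕0⊕0⊕0⊕0 = 0
s4: b4⊕b5⊕b6⊕b7⊕b12⊕b13⊕b14⊕b15 = 0⊕1⊕1⊕0⊕1⊕0⊕0⊕0 = 1
s8: b8⊕b9⊕b10⊕b11⊕b12⊕b13⊕b14⊕b15 = 1⊕0⊕0⊕0⊕1⊕0⊕0⊕0 = 0
Syndrome (s8...s1) = 0100 → position 4.

0100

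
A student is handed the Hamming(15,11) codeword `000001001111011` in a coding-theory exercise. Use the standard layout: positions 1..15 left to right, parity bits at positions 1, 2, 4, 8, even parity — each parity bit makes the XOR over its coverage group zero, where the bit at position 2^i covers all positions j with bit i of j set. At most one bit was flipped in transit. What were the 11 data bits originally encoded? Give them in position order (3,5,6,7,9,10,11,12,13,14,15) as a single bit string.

10101111011

s1: b1⊕b3⊕b5⊕b7⊕b9⊕b11⊕b13⊕b15 = 0⊕0⊕0⊕0⊕1⊕1⊕0⊕1 = 1
s2: b2⊕b3⊕b6⊕b7⊕b10⊕b11⊕b14⊕b15 = 0⊕0⊕1⊕0⊕1⊕1⊕1⊕1 = 1
s4: b4⊕b5⊕b6⊕b7⊕b12⊕b13⊕b14⊕b15 = 0⊕0⊕1⊕0⊕1⊕0⊕1⊕1 = 0
s8: b8⊕b9⊕b10⊕b11⊕b12⊕b13⊕b14⊕b15 = 0⊕1⊕1⊕1⊕1⊕0⊕1⊕1 = 0
Syndrome (s8...s1) = 0011 → position 3.
Flip bit 3: corrected codeword = 001001001111011
Data bits at positions 3,5,6,7,9,10,11,12,13,14,15: 10101111011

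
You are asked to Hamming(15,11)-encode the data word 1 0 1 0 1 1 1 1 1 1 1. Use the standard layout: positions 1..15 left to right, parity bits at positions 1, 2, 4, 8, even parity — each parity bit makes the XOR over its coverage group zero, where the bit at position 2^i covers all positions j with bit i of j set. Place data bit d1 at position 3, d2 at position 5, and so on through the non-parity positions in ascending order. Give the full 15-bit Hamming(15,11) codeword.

Place data bits at non-power-of-two positions: b3=1, b5=0, b6=1, b7=0, b9=1, b10=1, b11=1, b12=1, b13=1, b14=1, b15=1.
p1 = XOR of data positions {3,5,7,9,11,13,15} = 1⊕0⊕0⊕1⊕1⊕1⊕1 = 1
p2 = XOR of data positions {3,6,7,10,11,14,15} = 1⊕1⊕0⊕1⊕1⊕1⊕1 = 0
p4 = XOR of data positions {5,6,7,12,13,14,15} = 0⊕1⊕0⊕1⊕1⊕1⊕1 = 1
p8 = XOR of data positions {9,10,11,12,13,14,15} = 1⊕1⊕1⊕1⊕1⊕1⊕1 = 1
Codeword b1..b15 = 101101011111111

101101011111111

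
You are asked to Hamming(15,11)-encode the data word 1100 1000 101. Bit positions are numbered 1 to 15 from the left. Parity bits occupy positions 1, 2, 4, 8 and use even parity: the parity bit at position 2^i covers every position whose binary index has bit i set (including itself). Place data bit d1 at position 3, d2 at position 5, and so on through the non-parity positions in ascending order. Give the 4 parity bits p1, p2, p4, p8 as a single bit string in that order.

Place data bits at non-power-of-two positions: b3=1, b5=1, b6=0, b7=0, b9=1, b10=0, b11=0, b12=0, b13=1, b14=0, b15=1.
p1 = XOR of data positions {3,5,7,9,11,13,15} = 1⊕1⊕0⊕1⊕0⊕1⊕1 = 1
p2 = XOR of data positions {3,6,7,10,11,14,15} = 1⊕0⊕0⊕0⊕0⊕0⊕1 = 0
p4 = XOR of data positions {5,6,7,12,13,14,15} = 1⊕0⊕0⊕0⊕1⊕0⊕1 = 1
p8 = XOR of data positions {9,10,11,12,13,14,15} = 1⊕0⊕0⊕0⊕1⊕0⊕1 = 1
Parity bits p1,p2,p4,p8 = 1011

1011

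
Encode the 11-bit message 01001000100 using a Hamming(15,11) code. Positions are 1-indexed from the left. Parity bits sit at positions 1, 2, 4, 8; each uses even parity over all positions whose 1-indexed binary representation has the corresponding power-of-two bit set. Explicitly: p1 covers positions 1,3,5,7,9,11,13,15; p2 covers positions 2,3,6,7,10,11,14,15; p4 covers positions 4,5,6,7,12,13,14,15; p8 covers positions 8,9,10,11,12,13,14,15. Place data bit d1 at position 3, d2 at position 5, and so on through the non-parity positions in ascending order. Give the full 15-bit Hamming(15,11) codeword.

Place data bits at non-power-of-two positions: b3=0, b5=1, b6=0, b7=0, b9=1, b10=0, b11=0, b12=0, b13=1, b14=0, b15=0.
p1 = XOR of data positions {3,5,7,9,11,13,15} = 0⊕1⊕0⊕1⊕0⊕1⊕0 = 1
p2 = XOR of data positions {3,6,7,10,11,14,15} = 0⊕0⊕0⊕0⊕0⊕0⊕0 = 0
p4 = XOR of data positions {5,6,7,12,13,14,15} = 1⊕0⊕0⊕0⊕1⊕0⊕0 = 0
p8 = XOR of data positions {9,10,11,12,13,14,15} = 1⊕0⊕0⊕0⊕1⊕0⊕0 = 0
Codeword b1..b15 = 100010001000100

100010001000100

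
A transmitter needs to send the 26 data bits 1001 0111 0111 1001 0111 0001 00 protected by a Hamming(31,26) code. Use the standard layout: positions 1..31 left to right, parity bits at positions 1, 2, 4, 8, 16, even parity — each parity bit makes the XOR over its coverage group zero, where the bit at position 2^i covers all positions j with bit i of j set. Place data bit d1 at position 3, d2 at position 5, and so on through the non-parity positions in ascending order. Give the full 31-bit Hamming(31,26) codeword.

Place data bits at non-power-of-two positions: b3=1, b5=0, b6=0, b7=1, b9=0, b10=1, b11=1, b12=1, b13=0, b14=1, b15=1, b17=1, b18=1, b19=0, b20=0, b21=1, b22=0, b23=1, b24=1, b25=1, b26=0, b27=0, b28=0, b29=1, b30=0, b31=0.
p1 = XOR of data positions {3,5,7,9,11,13,15,17,19,21,23,25,27,29,31} = 1⊕0⊕1⊕0⊕1⊕0⊕1⊕1⊕0⊕1⊕1⊕1⊕0⊕1⊕0 = 1
p2 = XOR of data positions {3,6,7,10,11,14,15,18,19,22,23,26,27,30,31} = 1⊕0⊕1⊕1⊕1⊕1⊕1⊕1⊕0⊕0⊕1⊕0⊕0⊕0⊕0 = 0
p4 = XOR of data positions {5,6,7,12,13,14,15,20,21,22,23,28,29,30,31} = 0⊕0⊕1⊕1⊕0⊕1⊕1⊕0⊕1⊕0⊕1⊕0⊕1⊕0⊕0 = 1
p8 = XOR of data positions {9,10,11,12,13,14,15,24,25,26,27,28,29,30,31} = 0⊕1⊕1⊕1⊕0⊕1⊕1⊕1⊕1⊕0⊕0⊕0⊕1⊕0⊕0 = 0
p16 = XOR of data positions {17,18,19,20,21,22,23,24,25,26,27,28,29,30,31} = 1⊕1⊕0⊕0⊕1⊕0⊕1⊕1⊕1⊕0⊕0⊕0⊕1⊕0⊕0 = 1
Codeword b1..b31 = 1011001001110111110010111000100

1011001001110111110010111000100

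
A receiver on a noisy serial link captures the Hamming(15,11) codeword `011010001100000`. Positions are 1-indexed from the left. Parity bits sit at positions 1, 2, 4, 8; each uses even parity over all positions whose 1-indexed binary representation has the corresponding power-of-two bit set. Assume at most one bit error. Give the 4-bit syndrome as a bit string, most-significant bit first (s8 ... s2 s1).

0111

s1: b1⊕b3⊕b5⊕b7⊕b9⊕b11⊕b13⊕b15 = 0⊕1⊕1⊕0⊕1⊕0⊕0⊕0 = 1
s2: b2⊕b3⊕b6⊕b7⊕b10⊕b11⊕b14⊕b15 = 1⊕1⊕0⊕0⊕1⊕0⊕0⊕0 = 1
s4: b4⊕b5⊕b6⊕b7⊕b12⊕b13⊕b14⊕b15 = 0⊕1⊕0⊕0⊕0⊕0⊕0⊕0 = 1
s8: b8⊕b9⊕b10⊕b11⊕b12⊕b13⊕b14⊕b15 = 0⊕1⊕1⊕0⊕0⊕0⊕0⊕0 = 0
Syndrome (s8...s1) = 0111 → position 7.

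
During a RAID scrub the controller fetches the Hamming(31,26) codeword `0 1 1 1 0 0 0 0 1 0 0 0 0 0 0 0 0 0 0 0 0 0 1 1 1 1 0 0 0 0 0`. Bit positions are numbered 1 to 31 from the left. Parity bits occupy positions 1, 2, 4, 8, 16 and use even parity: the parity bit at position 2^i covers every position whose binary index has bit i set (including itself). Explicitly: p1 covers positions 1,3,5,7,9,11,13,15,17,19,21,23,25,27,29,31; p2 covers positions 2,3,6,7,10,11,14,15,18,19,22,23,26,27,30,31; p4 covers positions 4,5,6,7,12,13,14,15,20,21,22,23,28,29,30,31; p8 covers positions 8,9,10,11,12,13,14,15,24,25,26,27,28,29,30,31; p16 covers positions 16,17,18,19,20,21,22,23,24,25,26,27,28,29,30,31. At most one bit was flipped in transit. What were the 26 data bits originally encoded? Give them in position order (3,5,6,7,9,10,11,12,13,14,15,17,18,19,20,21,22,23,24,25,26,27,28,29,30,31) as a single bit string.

10001000000000000111100000

s1: b1⊕b3⊕b5⊕b7⊕b9⊕b11⊕b13⊕b15⊕b17⊕b19⊕b21⊕b23⊕b25⊕b27⊕b29⊕b31 = 0⊕1⊕0⊕0⊕1⊕0⊕0⊕0⊕0⊕0⊕0⊕1⊕1⊕0⊕0⊕0 = 0
s2: b2⊕b3⊕b6⊕b7⊕b10⊕b11⊕b14⊕b15⊕b18⊕b19⊕b22⊕b23⊕b26⊕b27⊕b30⊕b31 = 1⊕1⊕0⊕0⊕0⊕0⊕0⊕0⊕0⊕0⊕0⊕1⊕1⊕0⊕0⊕0 = 0
s4: b4⊕b5⊕b6⊕b7⊕b12⊕b13⊕b14⊕b15⊕b20⊕b21⊕b22⊕b23⊕b28⊕b29⊕b30⊕b31 = 1⊕0⊕0⊕0⊕0⊕0⊕0⊕0⊕0⊕0⊕0⊕1⊕0⊕0⊕0⊕0 = 0
s8: b8⊕b9⊕b10⊕b11⊕b12⊕b13⊕b14⊕b15⊕b24⊕b25⊕b26⊕b27⊕b28⊕b29⊕b30⊕b31 = 0⊕1⊕0⊕0⊕0⊕0⊕0⊕0⊕1⊕1⊕1⊕0⊕0⊕0⊕0⊕0 = 0
s16: b16⊕b17⊕b18⊕b19⊕b20⊕b21⊕b22⊕b23⊕b24⊕b25⊕b26⊕b27⊕b28⊕b29⊕b30⊕b31 = 0⊕0⊕0⊕0⊕0⊕0⊕0⊕1⊕1⊕1⊕1⊕0⊕0⊕0⊕0⊕0 = 0
Syndrome (s16...s1) = 00000 → position 0 (no error).
No correction needed.
Data bits at positions 3,5,6,7,9,10,11,12,13,14,15,17,18,19,20,21,22,23,24,25,26,27,28,29,30,31: 10001000000000000111100000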